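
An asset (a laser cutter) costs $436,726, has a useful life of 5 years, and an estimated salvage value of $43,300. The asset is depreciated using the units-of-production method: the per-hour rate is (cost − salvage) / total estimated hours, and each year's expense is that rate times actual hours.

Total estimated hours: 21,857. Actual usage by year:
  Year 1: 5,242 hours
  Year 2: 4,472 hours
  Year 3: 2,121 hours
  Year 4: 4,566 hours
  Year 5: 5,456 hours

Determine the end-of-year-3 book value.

Depreciable base = $436,726 − $43,300 = $393,426.
Rate = $393,426 / 21,857 hours = $18 per hour.
Year 1: 5,242 × $18 = $94,356. Book value $342,370.
Year 2: 4,472 × $18 = $80,496. Book value $261,874.
Year 3: 2,121 × $18 = $38,178. Book value $223,696.

$223,696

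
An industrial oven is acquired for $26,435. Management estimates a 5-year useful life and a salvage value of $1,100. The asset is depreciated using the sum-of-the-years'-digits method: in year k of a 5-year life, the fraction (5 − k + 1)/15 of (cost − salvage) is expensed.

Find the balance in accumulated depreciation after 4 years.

$23,646

Depreciable base = $26,435 − $1,100 = $25,335.
Sum of the years' digits = 5+4+3+2+1 = 15.
Year 1: $25,335 × 5/15 = $8,445. Book value $17,990.
Year 2: $25,335 × 4/15 = $6,756. Book value $11,234.
Year 3: $25,335 × 3/15 = $5,067. Book value $6,167.
Year 4: $25,335 × 2/15 = $3,378. Book value $2,789.
Accumulated through year 4 = $26,435 − $2,789 = $23,646.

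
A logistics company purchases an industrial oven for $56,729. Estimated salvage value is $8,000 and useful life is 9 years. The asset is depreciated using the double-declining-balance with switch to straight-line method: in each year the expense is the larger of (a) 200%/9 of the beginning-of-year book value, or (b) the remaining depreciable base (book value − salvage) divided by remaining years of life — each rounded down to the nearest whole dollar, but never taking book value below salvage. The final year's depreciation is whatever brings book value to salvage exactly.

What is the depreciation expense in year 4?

$5,931

Depreciable base = $56,729 − $8,000 = $48,729.
Year 1: DB = ⌊$56,729 × 200%/9⌋ = $12,606; SL = ⌊$48,729/9⌋ = $5,414 → take DB $12,606. Book value $44,123.
Year 2: DB = ⌊$44,123 × 200%/9⌋ = $9,805; SL = ⌊$36,123/8⌋ = $4,515 → take DB $9,805. Book value $34,318.
Year 3: DB = ⌊$34,318 × 200%/9⌋ = $7,626; SL = ⌊$26,318/7⌋ = $3,759 → take DB $7,626. Book value $26,692.
Year 4: DB = ⌊$26,692 × 200%/9⌋ = $5,931; SL = ⌊$18,692/6⌋ = $3,115 → take DB $5,931. Book value $20,761.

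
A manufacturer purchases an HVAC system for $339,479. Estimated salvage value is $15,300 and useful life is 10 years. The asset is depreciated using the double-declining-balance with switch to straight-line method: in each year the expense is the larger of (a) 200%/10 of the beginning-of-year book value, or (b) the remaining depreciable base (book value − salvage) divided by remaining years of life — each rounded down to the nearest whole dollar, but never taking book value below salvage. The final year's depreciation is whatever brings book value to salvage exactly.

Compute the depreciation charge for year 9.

Depreciable base = $339,479 − $15,300 = $324,179.
Year 1: DB = ⌊$339,479 × 200%/10⌋ = $67,895; SL = ⌊$324,179/10⌋ = $32,417 → take DB $67,895. Book value $271,584.
Year 2: DB = ⌊$271,584 × 200%/10⌋ = $54,316; SL = ⌊$256,284/9⌋ = $28,476 → take DB $54,316. Book value $217,268.
Year 3: DB = ⌊$217,268 × 200%/10⌋ = $43,453; SL = ⌊$201,968/8⌋ = $25,246 → take DB $43,453. Book value $173,815.
Year 4: DB = ⌊$173,815 × 200%/10⌋ = $34,763; SL = ⌊$158,515/7⌋ = $22,645 → take DB $34,763. Book value $139,052.
Year 5: DB = ⌊$139,052 × 200%/10⌋ = $27,810; SL = ⌊$123,752/6⌋ = $20,625 → take DB $27,810. Book value $111,242.
Year 6: DB = ⌊$111,242 × 200%/10⌋ = $22,248; SL = ⌊$95,942/5⌋ = $19,188 → take DB $22,248. Book value $88,994.
Year 7: DB = ⌊$88,994 × 200%/10⌋ = $17,798; SL = ⌊$73,694/4⌋ = $18,423 → take SL $18,423. Book value $70,571.
Year 8: DB = ⌊$70,571 × 200%/10⌋ = $14,114; SL = ⌊$55,271/3⌋ = $18,423 → take SL $18,423. Book value $52,148.
Year 9: DB = ⌊$52,148 × 200%/10⌋ = $10,429; SL = ⌊$36,848/2⌋ = $18,424 → take SL $18,424. Book value $33,724.

$18,424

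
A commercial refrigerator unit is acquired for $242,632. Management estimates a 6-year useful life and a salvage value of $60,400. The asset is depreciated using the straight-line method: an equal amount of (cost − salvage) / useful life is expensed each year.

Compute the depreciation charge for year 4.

$30,372

Depreciable base = $242,632 − $60,400 = $182,232.
Annual expense = $182,232 / 6 = $30,372.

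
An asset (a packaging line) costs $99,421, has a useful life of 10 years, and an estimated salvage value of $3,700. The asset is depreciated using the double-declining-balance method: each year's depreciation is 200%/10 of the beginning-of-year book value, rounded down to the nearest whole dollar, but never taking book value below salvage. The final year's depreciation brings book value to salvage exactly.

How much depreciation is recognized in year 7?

Depreciable base = $99,421 − $3,700 = $95,721.
Year 1: ⌊$99,421 × 200%/10⌋ = $19,884. Book value $79,537.
Year 2: ⌊$79,537 × 200%/10⌋ = $15,907. Book value $63,630.
Year 3: ⌊$63,630 × 200%/10⌋ = $12,726. Book value $50,904.
Year 4: ⌊$50,904 × 200%/10⌋ = $10,180. Book value $40,724.
Year 5: ⌊$40,724 × 200%/10⌋ = $8,144. Book value $32,580.
Year 6: ⌊$32,580 × 200%/10⌋ = $6,516. Book value $26,064.
Year 7: ⌊$26,064 × 200%/10⌋ = $5,212. Book value $20,852.

$5,212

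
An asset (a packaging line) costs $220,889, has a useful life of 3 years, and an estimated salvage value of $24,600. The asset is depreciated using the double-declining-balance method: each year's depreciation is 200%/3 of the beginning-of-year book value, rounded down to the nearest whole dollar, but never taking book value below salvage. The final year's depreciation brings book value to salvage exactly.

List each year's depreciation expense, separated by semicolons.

Depreciable base = $220,889 − $24,600 = $196,289.
Year 1: ⌊$220,889 × 200%/3⌋ = $147,259. Book value $73,630.
Year 2: ⌊$73,630 × 200%/3⌋ = $49,086, capped at $49,030. Book value $24,600.
Year 3 (final): $24,600 − $24,600 = $0. Book value $24,600.

$147,259; $49,030; $0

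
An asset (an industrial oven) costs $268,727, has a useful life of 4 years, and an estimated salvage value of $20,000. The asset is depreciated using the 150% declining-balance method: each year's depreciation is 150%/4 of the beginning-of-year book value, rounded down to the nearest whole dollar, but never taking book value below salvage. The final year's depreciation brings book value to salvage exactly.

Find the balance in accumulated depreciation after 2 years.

Depreciable base = $268,727 − $20,000 = $248,727.
Year 1: ⌊$268,727 × 150%/4⌋ = $100,772. Book value $167,955.
Year 2: ⌊$167,955 × 150%/4⌋ = $62,983. Book value $104,972.
Accumulated through year 2 = $268,727 − $104,972 = $163,755.

$163,755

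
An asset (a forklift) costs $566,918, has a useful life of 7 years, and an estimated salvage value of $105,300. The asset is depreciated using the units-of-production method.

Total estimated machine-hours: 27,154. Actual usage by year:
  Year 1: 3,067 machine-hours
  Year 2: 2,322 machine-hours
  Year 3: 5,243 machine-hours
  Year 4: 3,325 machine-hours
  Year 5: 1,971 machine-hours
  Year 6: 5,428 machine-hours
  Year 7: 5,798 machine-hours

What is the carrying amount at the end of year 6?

$203,866

Depreciable base = $566,918 − $105,300 = $461,618.
Rate = $461,618 / 27,154 machine-hours = $17 per machine-hour.
Year 1: 3,067 × $17 = $52,139. Book value $514,779.
Year 2: 2,322 × $17 = $39,474. Book value $475,305.
Year 3: 5,243 × $17 = $89,131. Book value $386,174.
Year 4: 3,325 × $17 = $56,525. Book value $329,649.
Year 5: 1,971 × $17 = $33,507. Book value $296,142.
Year 6: 5,428 × $17 = $92,276. Book value $203,866.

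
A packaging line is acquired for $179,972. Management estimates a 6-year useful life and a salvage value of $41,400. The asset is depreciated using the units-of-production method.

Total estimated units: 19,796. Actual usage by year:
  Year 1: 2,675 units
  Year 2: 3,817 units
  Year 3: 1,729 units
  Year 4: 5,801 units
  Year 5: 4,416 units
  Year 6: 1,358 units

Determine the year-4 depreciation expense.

Depreciable base = $179,972 − $41,400 = $138,572.
Rate = $138,572 / 19,796 units = $7 per unit.
Year 1: 2,675 × $7 = $18,725. Book value $161,247.
Year 2: 3,817 × $7 = $26,719. Book value $134,528.
Year 3: 1,729 × $7 = $12,103. Book value $122,425.
Year 4: 5,801 × $7 = $40,607. Book value $81,818.

$40,607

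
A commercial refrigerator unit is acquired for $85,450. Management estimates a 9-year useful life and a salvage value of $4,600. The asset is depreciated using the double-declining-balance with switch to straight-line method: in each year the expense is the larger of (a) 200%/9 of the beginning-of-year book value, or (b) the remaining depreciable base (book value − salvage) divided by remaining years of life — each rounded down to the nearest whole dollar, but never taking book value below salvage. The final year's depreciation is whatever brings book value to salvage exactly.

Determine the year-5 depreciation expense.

Depreciable base = $85,450 − $4,600 = $80,850.
Year 1: DB = ⌊$85,450 × 200%/9⌋ = $18,988; SL = ⌊$80,850/9⌋ = $8,983 → take DB $18,988. Book value $66,462.
Year 2: DB = ⌊$66,462 × 200%/9⌋ = $14,769; SL = ⌊$61,862/8⌋ = $7,732 → take DB $14,769. Book value $51,693.
Year 3: DB = ⌊$51,693 × 200%/9⌋ = $11,487; SL = ⌊$47,093/7⌋ = $6,727 → take DB $11,487. Book value $40,206.
Year 4: DB = ⌊$40,206 × 200%/9⌋ = $8,934; SL = ⌊$35,606/6⌋ = $5,934 → take DB $8,934. Book value $31,272.
Year 5: DB = ⌊$31,272 × 200%/9⌋ = $6,949; SL = ⌊$26,672/5⌋ = $5,334 → take DB $6,949. Book value $24,323.

$6,949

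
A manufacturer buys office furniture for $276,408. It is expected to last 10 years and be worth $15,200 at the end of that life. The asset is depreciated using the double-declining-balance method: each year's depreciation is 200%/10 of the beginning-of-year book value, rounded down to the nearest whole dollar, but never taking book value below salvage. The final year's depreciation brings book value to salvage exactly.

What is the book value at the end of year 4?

$113,218

Depreciable base = $276,408 − $15,200 = $261,208.
Year 1: ⌊$276,408 × 200%/10⌋ = $55,281. Book value $221,127.
Year 2: ⌊$221,127 × 200%/10⌋ = $44,225. Book value $176,902.
Year 3: ⌊$176,902 × 200%/10⌋ = $35,380. Book value $141,522.
Year 4: ⌊$141,522 × 200%/10⌋ = $28,304. Book value $113,218.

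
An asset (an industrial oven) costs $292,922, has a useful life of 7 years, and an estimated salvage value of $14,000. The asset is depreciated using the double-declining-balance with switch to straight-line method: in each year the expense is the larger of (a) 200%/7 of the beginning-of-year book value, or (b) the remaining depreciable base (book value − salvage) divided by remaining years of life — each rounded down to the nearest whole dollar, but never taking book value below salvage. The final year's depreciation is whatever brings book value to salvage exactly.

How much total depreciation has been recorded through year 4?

$216,672

Depreciable base = $292,922 − $14,000 = $278,922.
Year 1: DB = ⌊$292,922 × 200%/7⌋ = $83,692; SL = ⌊$278,922/7⌋ = $39,846 → take DB $83,692. Book value $209,230.
Year 2: DB = ⌊$209,230 × 200%/7⌋ = $59,780; SL = ⌊$195,230/6⌋ = $32,538 → take DB $59,780. Book value $149,450.
Year 3: DB = ⌊$149,450 × 200%/7⌋ = $42,700; SL = ⌊$135,450/5⌋ = $27,090 → take DB $42,700. Book value $106,750.
Year 4: DB = ⌊$106,750 × 200%/7⌋ = $30,500; SL = ⌊$92,750/4⌋ = $23,187 → take DB $30,500. Book value $76,250.
Accumulated through year 4 = $292,922 − $76,250 = $216,672.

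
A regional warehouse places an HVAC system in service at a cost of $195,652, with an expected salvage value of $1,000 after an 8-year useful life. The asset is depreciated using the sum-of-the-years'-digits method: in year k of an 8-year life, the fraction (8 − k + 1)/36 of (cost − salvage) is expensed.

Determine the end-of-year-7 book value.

$6,407

Depreciable base = $195,652 − $1,000 = $194,652.
Sum of the years' digits = 8+7+6+5+4+3+2+1 = 36.
Year 1: $194,652 × 8/36 = $43,256. Book value $152,396.
Year 2: $194,652 × 7/36 = $37,849. Book value $114,547.
Year 3: $194,652 × 6/36 = $32,442. Book value $82,105.
Year 4: $194,652 × 5/36 = $27,035. Book value $55,070.
Year 5: $194,652 × 4/36 = $21,628. Book value $33,442.
Year 6: $194,652 × 3/36 = $16,221. Book value $17,221.
Year 7: $194,652 × 2/36 = $10,814. Book value $6,407.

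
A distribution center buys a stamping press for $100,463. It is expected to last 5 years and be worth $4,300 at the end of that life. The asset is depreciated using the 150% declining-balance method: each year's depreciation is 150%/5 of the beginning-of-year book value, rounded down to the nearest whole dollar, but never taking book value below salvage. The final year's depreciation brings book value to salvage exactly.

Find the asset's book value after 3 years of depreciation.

$34,460

Depreciable base = $100,463 − $4,300 = $96,163.
Year 1: ⌊$100,463 × 150%/5⌋ = $30,138. Book value $70,325.
Year 2: ⌊$70,325 × 150%/5⌋ = $21,097. Book value $49,228.
Year 3: ⌊$49,228 × 150%/5⌋ = $14,768. Book value $34,460.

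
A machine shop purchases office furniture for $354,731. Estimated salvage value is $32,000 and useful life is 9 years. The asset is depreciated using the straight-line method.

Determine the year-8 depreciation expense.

Depreciable base = $354,731 − $32,000 = $322,731.
Annual expense = $322,731 / 9 = $35,859.

$35,859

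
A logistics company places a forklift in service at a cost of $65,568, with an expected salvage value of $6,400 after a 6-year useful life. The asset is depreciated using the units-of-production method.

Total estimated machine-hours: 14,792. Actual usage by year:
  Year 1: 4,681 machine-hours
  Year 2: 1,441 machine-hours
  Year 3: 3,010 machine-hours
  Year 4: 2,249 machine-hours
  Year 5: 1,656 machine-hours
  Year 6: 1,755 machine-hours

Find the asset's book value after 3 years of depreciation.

$29,040

Depreciable base = $65,568 − $6,400 = $59,168.
Rate = $59,168 / 14,792 machine-hours = $4 per machine-hour.
Year 1: 4,681 × $4 = $18,724. Book value $46,844.
Year 2: 1,441 × $4 = $5,764. Book value $41,080.
Year 3: 3,010 × $4 = $12,040. Book value $29,040.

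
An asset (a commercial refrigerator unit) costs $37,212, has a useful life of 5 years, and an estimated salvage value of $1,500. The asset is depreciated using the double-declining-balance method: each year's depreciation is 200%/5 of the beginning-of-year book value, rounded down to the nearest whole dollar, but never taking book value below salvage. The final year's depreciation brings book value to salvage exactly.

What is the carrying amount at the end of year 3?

$8,039

Depreciable base = $37,212 − $1,500 = $35,712.
Year 1: ⌊$37,212 × 200%/5⌋ = $14,884. Book value $22,328.
Year 2: ⌊$22,328 × 200%/5⌋ = $8,931. Book value $13,397.
Year 3: ⌊$13,397 × 200%/5⌋ = $5,358. Book value $8,039.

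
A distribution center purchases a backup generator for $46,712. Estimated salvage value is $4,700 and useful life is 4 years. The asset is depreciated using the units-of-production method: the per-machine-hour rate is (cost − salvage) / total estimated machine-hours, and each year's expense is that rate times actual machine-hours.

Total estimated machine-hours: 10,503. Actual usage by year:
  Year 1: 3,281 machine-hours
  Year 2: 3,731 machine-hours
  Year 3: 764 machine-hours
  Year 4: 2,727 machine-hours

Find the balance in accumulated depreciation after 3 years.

Depreciable base = $46,712 − $4,700 = $42,012.
Rate = $42,012 / 10,503 machine-hours = $4 per machine-hour.
Year 1: 3,281 × $4 = $13,124. Book value $33,588.
Year 2: 3,731 × $4 = $14,924. Book value $18,664.
Year 3: 764 × $4 = $3,056. Book value $15,608.
Accumulated through year 3 = $46,712 − $15,608 = $31,104.

$31,104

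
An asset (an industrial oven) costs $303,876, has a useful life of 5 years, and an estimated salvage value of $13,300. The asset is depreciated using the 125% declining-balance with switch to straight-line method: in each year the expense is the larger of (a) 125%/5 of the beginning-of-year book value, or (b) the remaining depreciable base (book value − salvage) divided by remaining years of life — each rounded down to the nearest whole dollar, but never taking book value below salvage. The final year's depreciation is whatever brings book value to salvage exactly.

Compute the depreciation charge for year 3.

Depreciable base = $303,876 − $13,300 = $290,576.
Year 1: DB = ⌊$303,876 × 125%/5⌋ = $75,969; SL = ⌊$290,576/5⌋ = $58,115 → take DB $75,969. Book value $227,907.
Year 2: DB = ⌊$227,907 × 125%/5⌋ = $56,976; SL = ⌊$214,607/4⌋ = $53,651 → take DB $56,976. Book value $170,931.
Year 3: DB = ⌊$170,931 × 125%/5⌋ = $42,732; SL = ⌊$157,631/3⌋ = $52,543 → take SL $52,543. Book value $118,388.

$52,543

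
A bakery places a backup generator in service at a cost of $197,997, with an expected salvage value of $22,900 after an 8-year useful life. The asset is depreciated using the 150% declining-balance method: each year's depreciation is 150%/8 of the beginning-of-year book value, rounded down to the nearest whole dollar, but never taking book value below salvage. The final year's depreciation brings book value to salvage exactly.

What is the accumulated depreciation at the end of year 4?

$111,707

Depreciable base = $197,997 − $22,900 = $175,097.
Year 1: ⌊$197,997 × 150%/8⌋ = $37,124. Book value $160,873.
Year 2: ⌊$160,873 × 150%/8⌋ = $30,163. Book value $130,710.
Year 3: ⌊$130,710 × 150%/8⌋ = $24,508. Book value $106,202.
Year 4: ⌊$106,202 × 150%/8⌋ = $19,912. Book value $86,290.
Accumulated through year 4 = $197,997 − $86,290 = $111,707.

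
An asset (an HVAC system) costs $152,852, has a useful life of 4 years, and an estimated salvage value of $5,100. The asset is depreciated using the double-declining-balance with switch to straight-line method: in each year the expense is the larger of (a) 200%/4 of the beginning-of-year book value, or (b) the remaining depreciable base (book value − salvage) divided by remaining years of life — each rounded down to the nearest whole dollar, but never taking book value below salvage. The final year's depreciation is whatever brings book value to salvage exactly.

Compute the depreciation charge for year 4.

$14,007

Depreciable base = $152,852 − $5,100 = $147,752.
Year 1: DB = ⌊$152,852 × 200%/4⌋ = $76,426; SL = ⌊$147,752/4⌋ = $36,938 → take DB $76,426. Book value $76,426.
Year 2: DB = ⌊$76,426 × 200%/4⌋ = $38,213; SL = ⌊$71,326/3⌋ = $23,775 → take DB $38,213. Book value $38,213.
Year 3: DB = ⌊$38,213 × 200%/4⌋ = $19,106; SL = ⌊$33,113/2⌋ = $16,556 → take DB $19,106. Book value $19,107.
Year 4 (final): $19,107 − $5,100 = $14,007. Book value $5,100.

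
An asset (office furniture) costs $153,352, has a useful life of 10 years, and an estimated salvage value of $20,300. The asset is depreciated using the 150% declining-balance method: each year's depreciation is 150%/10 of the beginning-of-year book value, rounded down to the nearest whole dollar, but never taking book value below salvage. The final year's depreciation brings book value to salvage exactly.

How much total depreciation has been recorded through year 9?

$117,830

Depreciable base = $153,352 − $20,300 = $133,052.
Year 1: ⌊$153,352 × 150%/10⌋ = $23,002. Book value $130,350.
Year 2: ⌊$130,350 × 150%/10⌋ = $19,552. Book value $110,798.
Year 3: ⌊$110,798 × 150%/10⌋ = $16,619. Book value $94,179.
Year 4: ⌊$94,179 × 150%/10⌋ = $14,126. Book value $80,053.
Year 5: ⌊$80,053 × 150%/10⌋ = $12,007. Book value $68,046.
Year 6: ⌊$68,046 × 150%/10⌋ = $10,206. Book value $57,840.
Year 7: ⌊$57,840 × 150%/10⌋ = $8,676. Book value $49,164.
Year 8: ⌊$49,164 × 150%/10⌋ = $7,374. Book value $41,790.
Year 9: ⌊$41,790 × 150%/10⌋ = $6,268. Book value $35,522.
Accumulated through year 9 = $153,352 − $35,522 = $117,830.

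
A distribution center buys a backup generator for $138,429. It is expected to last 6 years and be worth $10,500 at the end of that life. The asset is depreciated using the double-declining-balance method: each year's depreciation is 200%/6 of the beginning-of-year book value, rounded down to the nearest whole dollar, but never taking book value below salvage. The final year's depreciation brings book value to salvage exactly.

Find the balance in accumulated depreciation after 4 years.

$111,085

Depreciable base = $138,429 − $10,500 = $127,929.
Year 1: ⌊$138,429 × 200%/6⌋ = $46,143. Book value $92,286.
Year 2: ⌊$92,286 × 200%/6⌋ = $30,762. Book value $61,524.
Year 3: ⌊$61,524 × 200%/6⌋ = $20,508. Book value $41,016.
Year 4: ⌊$41,016 × 200%/6⌋ = $13,672. Book value $27,344.
Accumulated through year 4 = $138,429 − $27,344 = $111,085.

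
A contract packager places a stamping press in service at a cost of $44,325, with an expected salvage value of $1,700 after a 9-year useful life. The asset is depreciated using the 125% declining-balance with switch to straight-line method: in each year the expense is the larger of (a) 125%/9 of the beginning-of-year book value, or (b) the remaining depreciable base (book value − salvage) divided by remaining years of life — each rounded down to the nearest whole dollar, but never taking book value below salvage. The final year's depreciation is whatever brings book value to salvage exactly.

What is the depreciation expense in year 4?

$4,433

Depreciable base = $44,325 − $1,700 = $42,625.
Year 1: DB = ⌊$44,325 × 125%/9⌋ = $6,156; SL = ⌊$42,625/9⌋ = $4,736 → take DB $6,156. Book value $38,169.
Year 2: DB = ⌊$38,169 × 125%/9⌋ = $5,301; SL = ⌊$36,469/8⌋ = $4,558 → take DB $5,301. Book value $32,868.
Year 3: DB = ⌊$32,868 × 125%/9⌋ = $4,565; SL = ⌊$31,168/7⌋ = $4,452 → take DB $4,565. Book value $28,303.
Year 4: DB = ⌊$28,303 × 125%/9⌋ = $3,930; SL = ⌊$26,603/6⌋ = $4,433 → take SL $4,433. Book value $23,870.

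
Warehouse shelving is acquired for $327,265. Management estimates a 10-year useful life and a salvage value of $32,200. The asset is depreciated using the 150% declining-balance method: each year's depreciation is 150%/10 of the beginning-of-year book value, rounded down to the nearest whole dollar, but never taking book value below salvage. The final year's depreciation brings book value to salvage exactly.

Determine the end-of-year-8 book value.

$89,179

Depreciable base = $327,265 − $32,200 = $295,065.
Year 1: ⌊$327,265 × 150%/10⌋ = $49,089. Book value $278,176.
Year 2: ⌊$278,176 × 150%/10⌋ = $41,726. Book value $236,450.
Year 3: ⌊$236,450 × 150%/10⌋ = $35,467. Book value $200,983.
Year 4: ⌊$200,983 × 150%/10⌋ = $30,147. Book value $170,836.
Year 5: ⌊$170,836 × 150%/10⌋ = $25,625. Book value $145,211.
Year 6: ⌊$145,211 × 150%/10⌋ = $21,781. Book value $123,430.
Year 7: ⌊$123,430 × 150%/10⌋ = $18,514. Book value $104,916.
Year 8: ⌊$104,916 × 150%/10⌋ = $15,737. Book value $89,179.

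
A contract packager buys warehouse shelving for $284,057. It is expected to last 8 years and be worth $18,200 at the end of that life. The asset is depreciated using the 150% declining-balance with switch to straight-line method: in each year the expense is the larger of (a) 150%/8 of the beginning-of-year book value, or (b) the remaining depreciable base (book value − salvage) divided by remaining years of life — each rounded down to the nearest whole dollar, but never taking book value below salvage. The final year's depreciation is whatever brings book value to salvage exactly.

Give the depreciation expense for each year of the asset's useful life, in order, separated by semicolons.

Depreciable base = $284,057 − $18,200 = $265,857.
Year 1: DB = ⌊$284,057 × 150%/8⌋ = $53,260; SL = ⌊$265,857/8⌋ = $33,232 → take DB $53,260. Book value $230,797.
Year 2: DB = ⌊$230,797 × 150%/8⌋ = $43,274; SL = ⌊$212,597/7⌋ = $30,371 → take DB $43,274. Book value $187,523.
Year 3: DB = ⌊$187,523 × 150%/8⌋ = $35,160; SL = ⌊$169,323/6⌋ = $28,220 → take DB $35,160. Book value $152,363.
Year 4: DB = ⌊$152,363 × 150%/8⌋ = $28,568; SL = ⌊$134,163/5⌋ = $26,832 → take DB $28,568. Book value $123,795.
Year 5: DB = ⌊$123,795 × 150%/8⌋ = $23,211; SL = ⌊$105,595/4⌋ = $26,398 → take SL $26,398. Book value $97,397.
Year 6: DB = ⌊$97,397 × 150%/8⌋ = $18,261; SL = ⌊$79,197/3⌋ = $26,399 → take SL $26,399. Book value $70,998.
Year 7: DB = ⌊$70,998 × 150%/8⌋ = $13,312; SL = ⌊$52,798/2⌋ = $26,399 → take SL $26,399. Book value $44,599.
Year 8 (final): $44,599 − $18,200 = $26,399. Book value $18,200.

$53,260; $43,274; $35,160; $28,568; $26,398; $26,399; $26,399; $26,399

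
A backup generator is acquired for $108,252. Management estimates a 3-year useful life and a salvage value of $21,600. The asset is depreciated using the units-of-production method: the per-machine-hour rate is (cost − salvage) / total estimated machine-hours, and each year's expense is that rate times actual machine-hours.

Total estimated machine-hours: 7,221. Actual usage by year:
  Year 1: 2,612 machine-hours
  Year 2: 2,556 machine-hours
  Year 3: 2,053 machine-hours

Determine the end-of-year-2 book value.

$46,236

Depreciable base = $108,252 − $21,600 = $86,652.
Rate = $86,652 / 7,221 machine-hours = $12 per machine-hour.
Year 1: 2,612 × $12 = $31,344. Book value $76,908.
Year 2: 2,556 × $12 = $30,672. Book value $46,236.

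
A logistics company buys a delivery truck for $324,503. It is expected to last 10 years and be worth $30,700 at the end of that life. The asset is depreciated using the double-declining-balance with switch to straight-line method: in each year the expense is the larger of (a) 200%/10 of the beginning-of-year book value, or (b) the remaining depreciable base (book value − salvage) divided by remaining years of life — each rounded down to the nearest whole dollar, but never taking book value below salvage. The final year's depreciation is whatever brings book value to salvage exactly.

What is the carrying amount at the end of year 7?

Depreciable base = $324,503 − $30,700 = $293,803.
Year 1: DB = ⌊$324,503 × 200%/10⌋ = $64,900; SL = ⌊$293,803/10⌋ = $29,380 → take DB $64,900. Book value $259,603.
Year 2: DB = ⌊$259,603 × 200%/10⌋ = $51,920; SL = ⌊$228,903/9⌋ = $25,433 → take DB $51,920. Book value $207,683.
Year 3: DB = ⌊$207,683 × 200%/10⌋ = $41,536; SL = ⌊$176,983/8⌋ = $22,122 → take DB $41,536. Book value $166,147.
Year 4: DB = ⌊$166,147 × 200%/10⌋ = $33,229; SL = ⌊$135,447/7⌋ = $19,349 → take DB $33,229. Book value $132,918.
Year 5: DB = ⌊$132,918 × 200%/10⌋ = $26,583; SL = ⌊$102,218/6⌋ = $17,036 → take DB $26,583. Book value $106,335.
Year 6: DB = ⌊$106,335 × 200%/10⌋ = $21,267; SL = ⌊$75,635/5⌋ = $15,127 → take DB $21,267. Book value $85,068.
Year 7: DB = ⌊$85,068 × 200%/10⌋ = $17,013; SL = ⌊$54,368/4⌋ = $13,592 → take DB $17,013. Book value $68,055.

$68,055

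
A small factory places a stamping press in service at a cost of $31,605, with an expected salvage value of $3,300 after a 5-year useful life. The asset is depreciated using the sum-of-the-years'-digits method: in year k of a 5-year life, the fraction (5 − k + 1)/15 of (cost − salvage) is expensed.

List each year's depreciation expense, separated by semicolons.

Depreciable base = $31,605 − $3,300 = $28,305.
Sum of the years' digits = 5+4+3+2+1 = 15.
Year 1: $28,305 × 5/15 = $9,435. Book value $22,170.
Year 2: $28,305 × 4/15 = $7,548. Book value $14,622.
Year 3: $28,305 × 3/15 = $5,661. Book value $8,961.
Year 4: $28,305 × 2/15 = $3,774. Book value $5,187.
Year 5: $28,305 × 1/15 = $1,887. Book value $3,300.

$9,435; $7,548; $5,661; $3,774; $1,887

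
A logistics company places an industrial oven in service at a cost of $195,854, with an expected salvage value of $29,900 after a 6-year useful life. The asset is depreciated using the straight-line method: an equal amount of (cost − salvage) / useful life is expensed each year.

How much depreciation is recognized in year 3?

Depreciable base = $195,854 − $29,900 = $165,954.
Annual expense = $165,954 / 6 = $27,659.

$27,659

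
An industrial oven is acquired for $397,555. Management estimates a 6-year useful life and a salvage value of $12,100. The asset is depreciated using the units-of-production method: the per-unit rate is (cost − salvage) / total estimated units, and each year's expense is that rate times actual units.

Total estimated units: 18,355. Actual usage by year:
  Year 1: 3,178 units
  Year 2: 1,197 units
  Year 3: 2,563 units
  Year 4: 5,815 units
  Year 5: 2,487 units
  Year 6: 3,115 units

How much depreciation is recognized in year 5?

$52,227

Depreciable base = $397,555 − $12,100 = $385,455.
Rate = $385,455 / 18,355 units = $21 per unit.
Year 1: 3,178 × $21 = $66,738. Book value $330,817.
Year 2: 1,197 × $21 = $25,137. Book value $305,680.
Year 3: 2,563 × $21 = $53,823. Book value $251,857.
Year 4: 5,815 × $21 = $122,115. Book value $129,742.
Year 5: 2,487 × $21 = $52,227. Book value $77,515.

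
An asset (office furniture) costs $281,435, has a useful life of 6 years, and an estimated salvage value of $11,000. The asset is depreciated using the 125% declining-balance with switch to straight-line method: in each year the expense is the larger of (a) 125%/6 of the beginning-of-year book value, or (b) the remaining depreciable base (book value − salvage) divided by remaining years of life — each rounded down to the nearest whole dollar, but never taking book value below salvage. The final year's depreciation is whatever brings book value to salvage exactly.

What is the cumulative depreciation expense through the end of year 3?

Depreciable base = $281,435 − $11,000 = $270,435.
Year 1: DB = ⌊$281,435 × 125%/6⌋ = $58,632; SL = ⌊$270,435/6⌋ = $45,072 → take DB $58,632. Book value $222,803.
Year 2: DB = ⌊$222,803 × 125%/6⌋ = $46,417; SL = ⌊$211,803/5⌋ = $42,360 → take DB $46,417. Book value $176,386.
Year 3: DB = ⌊$176,386 × 125%/6⌋ = $36,747; SL = ⌊$165,386/4⌋ = $41,346 → take SL $41,346. Book value $135,040.
Accumulated through year 3 = $281,435 − $135,040 = $146,395.

$146,395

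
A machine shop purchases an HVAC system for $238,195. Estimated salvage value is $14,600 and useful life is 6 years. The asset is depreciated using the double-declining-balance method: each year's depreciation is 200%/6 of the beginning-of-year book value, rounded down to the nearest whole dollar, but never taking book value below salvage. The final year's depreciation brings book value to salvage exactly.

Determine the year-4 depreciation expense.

$23,525

Depreciable base = $238,195 − $14,600 = $223,595.
Year 1: ⌊$238,195 × 200%/6⌋ = $79,398. Book value $158,797.
Year 2: ⌊$158,797 × 200%/6⌋ = $52,932. Book value $105,865.
Year 3: ⌊$105,865 × 200%/6⌋ = $35,288. Book value $70,577.
Year 4: ⌊$70,577 × 200%/6⌋ = $23,525. Book value $47,052.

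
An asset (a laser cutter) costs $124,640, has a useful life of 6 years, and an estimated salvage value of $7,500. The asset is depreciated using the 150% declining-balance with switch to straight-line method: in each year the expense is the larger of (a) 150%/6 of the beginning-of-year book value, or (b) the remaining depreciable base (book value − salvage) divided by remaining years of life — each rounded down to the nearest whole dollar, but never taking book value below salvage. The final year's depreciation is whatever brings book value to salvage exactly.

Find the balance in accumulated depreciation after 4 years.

Depreciable base = $124,640 − $7,500 = $117,140.
Year 1: DB = ⌊$124,640 × 150%/6⌋ = $31,160; SL = ⌊$117,140/6⌋ = $19,523 → take DB $31,160. Book value $93,480.
Year 2: DB = ⌊$93,480 × 150%/6⌋ = $23,370; SL = ⌊$85,980/5⌋ = $17,196 → take DB $23,370. Book value $70,110.
Year 3: DB = ⌊$70,110 × 150%/6⌋ = $17,527; SL = ⌊$62,610/4⌋ = $15,652 → take DB $17,527. Book value $52,583.
Year 4: DB = ⌊$52,583 × 150%/6⌋ = $13,145; SL = ⌊$45,083/3⌋ = $15,027 → take SL $15,027. Book value $37,556.
Accumulated through year 4 = $124,640 − $37,556 = $87,084.

$87,084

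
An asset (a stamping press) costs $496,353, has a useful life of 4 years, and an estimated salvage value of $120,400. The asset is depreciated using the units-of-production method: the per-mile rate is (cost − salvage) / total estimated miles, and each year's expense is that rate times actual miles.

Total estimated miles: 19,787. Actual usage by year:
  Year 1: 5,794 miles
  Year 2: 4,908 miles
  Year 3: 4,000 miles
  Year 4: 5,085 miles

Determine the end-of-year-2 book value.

$293,015

Depreciable base = $496,353 − $120,400 = $375,953.
Rate = $375,953 / 19,787 miles = $19 per mile.
Year 1: 5,794 × $19 = $110,086. Book value $386,267.
Year 2: 4,908 × $19 = $93,252. Book value $293,015.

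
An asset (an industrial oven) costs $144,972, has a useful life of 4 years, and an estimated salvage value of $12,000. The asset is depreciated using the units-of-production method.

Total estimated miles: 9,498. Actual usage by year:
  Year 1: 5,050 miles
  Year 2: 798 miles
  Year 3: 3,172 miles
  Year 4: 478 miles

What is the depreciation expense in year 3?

Depreciable base = $144,972 − $12,000 = $132,972.
Rate = $132,972 / 9,498 miles = $14 per mile.
Year 1: 5,050 × $14 = $70,700. Book value $74,272.
Year 2: 798 × $14 = $11,172. Book value $63,100.
Year 3: 3,172 × $14 = $44,408. Book value $18,692.

$44,408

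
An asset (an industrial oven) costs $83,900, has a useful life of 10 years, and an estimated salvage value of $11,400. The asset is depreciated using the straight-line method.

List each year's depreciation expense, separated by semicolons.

$7,250; $7,250; $7,250; $7,250; $7,250; $7,250; $7,250; $7,250; $7,250; $7,250

Depreciable base = $83,900 − $11,400 = $72,500.
Annual expense = $72,500 / 10 = $7,250.
End of year 1: book value $76,650.
End of year 2: book value $69,400.
End of year 3: book value $62,150.
End of year 4: book value $54,900.
End of year 5: book value $47,650.
End of year 6: book value $40,400.
End of year 7: book value $33,150.
End of year 8: book value $25,900.
End of year 9: book value $18,650.
End of year 10: book value $11,400.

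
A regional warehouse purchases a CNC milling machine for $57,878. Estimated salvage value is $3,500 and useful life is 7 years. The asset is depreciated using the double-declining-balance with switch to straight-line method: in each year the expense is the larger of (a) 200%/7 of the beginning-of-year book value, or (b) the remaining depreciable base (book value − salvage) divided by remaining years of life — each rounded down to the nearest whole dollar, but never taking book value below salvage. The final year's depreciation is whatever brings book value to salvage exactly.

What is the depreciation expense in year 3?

Depreciable base = $57,878 − $3,500 = $54,378.
Year 1: DB = ⌊$57,878 × 200%/7⌋ = $16,536; SL = ⌊$54,378/7⌋ = $7,768 → take DB $16,536. Book value $41,342.
Year 2: DB = ⌊$41,342 × 200%/7⌋ = $11,812; SL = ⌊$37,842/6⌋ = $6,307 → take DB $11,812. Book value $29,530.
Year 3: DB = ⌊$29,530 × 200%/7⌋ = $8,437; SL = ⌊$26,030/5⌋ = $5,206 → take DB $8,437. Book value $21,093.

$8,437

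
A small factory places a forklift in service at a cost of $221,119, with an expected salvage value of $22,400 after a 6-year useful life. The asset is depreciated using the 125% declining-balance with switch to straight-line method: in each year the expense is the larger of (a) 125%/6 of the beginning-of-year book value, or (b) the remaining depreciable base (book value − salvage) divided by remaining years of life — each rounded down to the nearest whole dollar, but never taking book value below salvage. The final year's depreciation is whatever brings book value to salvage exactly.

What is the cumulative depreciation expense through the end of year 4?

$140,627

Depreciable base = $221,119 − $22,400 = $198,719.
Year 1: DB = ⌊$221,119 × 125%/6⌋ = $46,066; SL = ⌊$198,719/6⌋ = $33,119 → take DB $46,066. Book value $175,053.
Year 2: DB = ⌊$175,053 × 125%/6⌋ = $36,469; SL = ⌊$152,653/5⌋ = $30,530 → take DB $36,469. Book value $138,584.
Year 3: DB = ⌊$138,584 × 125%/6⌋ = $28,871; SL = ⌊$116,184/4⌋ = $29,046 → take SL $29,046. Book value $109,538.
Year 4: DB = ⌊$109,538 × 125%/6⌋ = $22,820; SL = ⌊$87,138/3⌋ = $29,046 → take SL $29,046. Book value $80,492.
Accumulated through year 4 = $221,119 − $80,492 = $140,627.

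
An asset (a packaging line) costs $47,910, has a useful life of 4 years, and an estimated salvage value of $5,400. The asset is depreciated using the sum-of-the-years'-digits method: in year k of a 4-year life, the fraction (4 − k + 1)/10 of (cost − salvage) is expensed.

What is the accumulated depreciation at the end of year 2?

Depreciable base = $47,910 − $5,400 = $42,510.
Sum of the years' digits = 4+3+2+1 = 10.
Year 1: $42,510 × 4/10 = $17,004. Book value $30,906.
Year 2: $42,510 × 3/10 = $12,753. Book value $18,153.
Accumulated through year 2 = $47,910 − $18,153 = $29,757.

$29,757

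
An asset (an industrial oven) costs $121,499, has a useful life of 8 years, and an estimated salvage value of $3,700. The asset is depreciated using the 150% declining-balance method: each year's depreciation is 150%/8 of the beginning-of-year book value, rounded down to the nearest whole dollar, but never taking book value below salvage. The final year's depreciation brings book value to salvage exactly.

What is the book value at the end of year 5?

$43,023

Depreciable base = $121,499 − $3,700 = $117,799.
Year 1: ⌊$121,499 × 150%/8⌋ = $22,781. Book value $98,718.
Year 2: ⌊$98,718 × 150%/8⌋ = $18,509. Book value $80,209.
Year 3: ⌊$80,209 × 150%/8⌋ = $15,039. Book value $65,170.
Year 4: ⌊$65,170 × 150%/8⌋ = $12,219. Book value $52,951.
Year 5: ⌊$52,951 × 150%/8⌋ = $9,928. Book value $43,023.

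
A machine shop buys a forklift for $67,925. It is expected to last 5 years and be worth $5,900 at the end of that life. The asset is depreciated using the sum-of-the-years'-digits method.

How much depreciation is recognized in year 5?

Depreciable base = $67,925 − $5,900 = $62,025.
Sum of the years' digits = 5+4+3+2+1 = 15.
Year 1: $62,025 × 5/15 = $20,675. Book value $47,250.
Year 2: $62,025 × 4/15 = $16,540. Book value $30,710.
Year 3: $62,025 × 3/15 = $12,405. Book value $18,305.
Year 4: $62,025 × 2/15 = $8,270. Book value $10,035.
Year 5: $62,025 × 1/15 = $4,135. Book value $5,900.

$4,135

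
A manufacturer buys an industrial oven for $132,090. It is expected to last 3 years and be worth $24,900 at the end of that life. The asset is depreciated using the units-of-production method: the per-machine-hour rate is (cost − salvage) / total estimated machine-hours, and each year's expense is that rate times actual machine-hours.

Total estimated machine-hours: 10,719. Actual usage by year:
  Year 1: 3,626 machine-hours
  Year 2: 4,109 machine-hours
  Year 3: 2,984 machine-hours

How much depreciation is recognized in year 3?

$29,840

Depreciable base = $132,090 − $24,900 = $107,190.
Rate = $107,190 / 10,719 machine-hours = $10 per machine-hour.
Year 1: 3,626 × $10 = $36,260. Book value $95,830.
Year 2: 4,109 × $10 = $41,090. Book value $54,740.
Year 3: 2,984 × $10 = $29,840. Book value $24,900.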